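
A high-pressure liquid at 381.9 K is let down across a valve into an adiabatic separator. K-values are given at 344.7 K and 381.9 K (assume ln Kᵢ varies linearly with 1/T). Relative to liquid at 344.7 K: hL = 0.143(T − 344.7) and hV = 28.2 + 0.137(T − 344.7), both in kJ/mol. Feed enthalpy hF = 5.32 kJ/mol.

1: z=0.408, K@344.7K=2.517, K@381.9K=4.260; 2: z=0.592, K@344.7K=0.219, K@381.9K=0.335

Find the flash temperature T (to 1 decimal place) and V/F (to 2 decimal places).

T = 348.1 K, V/F = 0.17

Adiabatic flash: solve Rachford–Rice at each trial T, then check hF = ψ·hV(T) + (1−ψ)·hL(T).
  T = 344.7 K: K = (2.517, 0.219), RR gives ψ = 0.132, H_out = 3.727 kJ/mol
  T = 381.9 K: K = (4.260, 0.335), RR gives ψ = 0.432, H_out = 17.404 kJ/mol
  T = 363.3 K: K = (3.319, 0.274), RR gives ψ = 0.307, H_out = 11.270 kJ/mol
  T = 354.0 K: K = (2.901, 0.246), RR gives ψ = 0.229, H_out = 7.786 kJ/mol
  T = 349.4 K: K = (2.707, 0.232), RR gives ψ = 0.185, H_out = 5.871 kJ/mol
  T = 347.0 K: K = (2.609, 0.225), RR gives ψ = 0.159, H_out = 4.804 kJ/mol
  T = 348.2 K: K = (2.657, 0.229), RR gives ψ = 0.172, H_out = 5.344 kJ/mol
Linear interpolation between T = 347.0 (H_out = 4.804) and T = 348.2 (H_out = 5.344) on hF = 5.32 gives T ≈ 348.1 K, at which ψ = 0.17.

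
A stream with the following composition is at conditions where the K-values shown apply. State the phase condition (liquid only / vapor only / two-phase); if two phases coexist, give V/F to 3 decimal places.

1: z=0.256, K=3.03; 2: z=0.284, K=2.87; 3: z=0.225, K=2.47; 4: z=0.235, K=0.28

ΣzᵢKᵢ = 2.212; Σzᵢ/Kᵢ = 1.114.
Both exceed 1, so a two-phase solution exists.
Newton–Raphson from ψ = 0.66:
  ψ = 0.660: g = 0.3053, g' = -0.959 → ψ = 0.978
  ψ = 0.978: g = -0.0749, g' = -1.718 → ψ = 0.935
  ψ = 0.935: g = -0.0054, g' = -1.483 → ψ = 0.931
Converged at ψ = 0.931.

two-phase, V/F = 0.931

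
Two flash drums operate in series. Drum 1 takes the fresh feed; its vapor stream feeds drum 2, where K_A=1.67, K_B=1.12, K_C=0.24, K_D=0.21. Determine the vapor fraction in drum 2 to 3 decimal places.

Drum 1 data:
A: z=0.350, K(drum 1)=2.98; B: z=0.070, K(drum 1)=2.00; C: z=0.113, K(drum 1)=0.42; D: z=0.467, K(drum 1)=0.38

Drum 1:
Material balance + equilibrium reduce to Σ zᵢ(Kᵢ−1)/(1+ψ₁(Kᵢ−1)) = 0.
Check two-phase: ΣzᵢKᵢ = 1.408 > 1 and Σzᵢ/Kᵢ = 1.650 > 1, so g(0) = 0.408 > 0 and g(1) = -0.650 < 0.
Newton iteration, ψ₁⁰ = 0.5:
  ψ₁ = 0.500: g = -0.1170, g' = -0.830 → ψ₁ = 0.359
  ψ₁ = 0.359: g = 0.0014, g' = -0.864 → ψ₁ = 0.361
Converged at ψ₁ = 0.361.
Drum-1 compositions:
  A: x = 0.204, y = 0.609
  B: x = 0.051, y = 0.103
  C: x = 0.143, y = 0.060
  D: x = 0.601, y = 0.229
Drum-2 feed = drum-1 vapor: z₂ = (0.6085, 0.1029, 0.0600, 0.2286).
Drum 2:
Newton–Raphson from ψ₂ = 0.62:
  ψ₂ = 0.620: g = -0.1406, g' = -0.810 → ψ₂ = 0.446
  ψ₂ = 0.446: g = -0.0223, g' = -0.583 → ψ₂ = 0.408
  ψ₂ = 0.408: g = -0.0006, g' = -0.553 → ψ₂ = 0.407
Converged at ψ₂ = 0.407.
  A: x = 0.478, y = 0.799
  B: x = 0.098, y = 0.110
  C: x = 0.087, y = 0.021
  D: x = 0.337, y = 0.071

V/F (drum 2) = 0.407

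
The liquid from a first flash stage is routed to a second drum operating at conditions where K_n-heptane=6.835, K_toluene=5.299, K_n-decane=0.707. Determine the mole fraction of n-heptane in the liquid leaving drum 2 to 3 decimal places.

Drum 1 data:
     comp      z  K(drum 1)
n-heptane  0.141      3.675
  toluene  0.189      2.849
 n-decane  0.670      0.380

Drum 1:
Let ψ₁ = V/F and solve Σ zᵢ(Kᵢ−1)/(1+ψ₁(Kᵢ−1)) = 0.
g(0) = ΣzᵢKᵢ − 1 = 0.311 and g(1) = 1 − Σzᵢ/Kᵢ = -0.868, so a root lies in (0, 1).
Iterate (Newton) starting at ψ₁ = 0.5:
  ψ₁ = 0.500: g = -0.2591, g' = -0.900 → ψ₁ = 0.212
  ψ₁ = 0.212: g = 0.0133, g' = -1.085 → ψ₁ = 0.224
  ψ₁ = 0.224: g = 0.0001, g' = -1.064 → ψ₁ = 0.225
Converged at ψ₁ = 0.225.
Drum-1 compositions:
  n-heptane: x = 0.088, y = 0.324
  toluene: x = 0.134, y = 0.380
  n-decane: x = 0.778, y = 0.296
Drum-2 feed = drum-1 liquid: z₂ = (0.0881, 0.1336, 0.7784).
Drum 2:
Iterate (Newton) starting at ψ₂ = 0.37:
  ψ₂ = 0.370: g = 0.1285, g' = -0.752 → ψ₂ = 0.541
  ψ₂ = 0.541: g = 0.0253, g' = -0.491 → ψ₂ = 0.592
  ψ₂ = 0.592: g = 0.0012, g' = -0.445 → ψ₂ = 0.595
Converged at ψ₂ = 0.595.
  n-heptane: x = 0.020, y = 0.135
  toluene: x = 0.038, y = 0.199
  n-decane: x = 0.943, y = 0.667

x_n-heptane (drum 2) = 0.020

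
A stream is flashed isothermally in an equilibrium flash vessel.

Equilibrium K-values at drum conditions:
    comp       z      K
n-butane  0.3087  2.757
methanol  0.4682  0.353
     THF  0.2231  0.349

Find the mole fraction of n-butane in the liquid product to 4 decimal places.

x_n-butane = 0.2695

Material balance + equilibrium reduce to Σ zᵢ(Kᵢ−1)/(1+V/F(Kᵢ−1)) = 0.
g(0) = ΣzᵢKᵢ − 1 = 0.0942 and g(1) = 1 − Σzᵢ/Kᵢ = -1.0776, so a root lies in (0, 1).
Newton iteration, V/F⁰ = 0.5:
  V/F = 0.5000: g = -0.37438, g' = -0.9061 → V/F = 0.0868
  V/F = 0.0868: g = -0.00432, g' = -1.0436 → V/F = 0.0827
Converged at V/F = 0.0827.
Compositions from xᵢ = zᵢ/(1+V/F(Kᵢ−1)), yᵢ = Kᵢxᵢ:
  n-butane: x = 0.2695, y = 0.7431
  methanol: x = 0.4947, y = 0.1746
  THF: x = 0.2358, y = 0.0823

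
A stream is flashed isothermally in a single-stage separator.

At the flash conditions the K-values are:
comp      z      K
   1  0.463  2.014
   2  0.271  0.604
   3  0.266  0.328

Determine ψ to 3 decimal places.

Rachford–Rice: g(ψ) = Σ zᵢ(Kᵢ−1)/(1+ψ(Kᵢ−1)) = 0.
g(0) = ΣzᵢKᵢ − 1 = 0.183 and g(1) = 1 − Σzᵢ/Kᵢ = -0.490, so a root lies in (0, 1).
Newton iteration, ψ⁰ = 0.32:
  ψ = 0.320: g = 0.0039, g' = -0.522 → ψ = 0.327
Converged at ψ = 0.327.

ψ = 0.327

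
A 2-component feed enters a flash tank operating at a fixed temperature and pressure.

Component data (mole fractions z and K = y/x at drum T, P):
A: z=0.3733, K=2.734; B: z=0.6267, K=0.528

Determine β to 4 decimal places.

Material balance + equilibrium reduce to Σ zᵢ(Kᵢ−1)/(1+β(Kᵢ−1)) = 0.
Check two-phase: ΣzᵢKᵢ = 1.3515 > 1 and Σzᵢ/Kᵢ = 1.3235 > 1, so g(0) = 0.3515 > 0 and g(1) = -0.3235 < 0.
Binary case is linear: z₁(K₁−1)(1+β(K₂−1)) + z₂(K₂−1)(1+β(K₁−1)) = 0
⇒ β = [z₁(K₁−1)+z₂(K₂−1)] / [−(K₁−1)(K₂−1)] = 0.35150/0.81845 = 0.4295

β = 0.4295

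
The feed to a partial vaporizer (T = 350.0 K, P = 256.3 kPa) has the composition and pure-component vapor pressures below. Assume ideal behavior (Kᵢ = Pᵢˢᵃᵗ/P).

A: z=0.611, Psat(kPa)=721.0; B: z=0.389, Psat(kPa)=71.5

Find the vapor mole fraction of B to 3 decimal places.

y_B = 0.200

Raoult's law: Kᵢ = Pᵢˢᵃᵗ/P = Pᵢˢᵃᵗ/256.3.
  K_A = 721.0/256.3 = 2.81311, K_B = 71.5/256.3 = 0.27897
Binary case is linear: z₁(K₁−1)(1+β(K₂−1)) + z₂(K₂−1)(1+β(K₁−1)) = 0
⇒ β = [z₁(K₁−1)+z₂(K₂−1)] / [−(K₁−1)(K₂−1)] = 0.8273/1.3073 = 0.633
Compositions from xᵢ = zᵢ/(1+β(Kᵢ−1)), yᵢ = Kᵢxᵢ:
  A: x = 0.285, y = 0.800
  B: x = 0.715, y = 0.200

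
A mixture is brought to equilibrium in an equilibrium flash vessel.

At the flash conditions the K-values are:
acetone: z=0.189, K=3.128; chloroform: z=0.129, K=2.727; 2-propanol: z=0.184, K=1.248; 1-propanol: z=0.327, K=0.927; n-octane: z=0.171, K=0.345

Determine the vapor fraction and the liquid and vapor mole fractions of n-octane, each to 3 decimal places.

ψ = 0.837, x_n-octane = 0.379, y_n-octane = 0.131

Rachford–Rice: g(ψ) = Σ zᵢ(Kᵢ−1)/(1+ψ(Kᵢ−1)) = 0.
g(0) = ΣzᵢKᵢ − 1 = 0.535 and g(1) = 1 − Σzᵢ/Kᵢ = -0.104, so a root lies in (0, 1).
Iterate (Newton) starting at ψ = 0.47:
  ψ = 0.470: g = 0.1784, g' = -0.495 → ψ = 0.830
  ψ = 0.830: g = 0.0038, g' = -0.539 → ψ = 0.837
Converged at ψ = 0.837.
Compositions from xᵢ = zᵢ/(1+ψ(Kᵢ−1)), yᵢ = Kᵢxᵢ:
  acetone: x = 0.068, y = 0.213
  chloroform: x = 0.053, y = 0.144
  2-propanol: x = 0.152, y = 0.190
  1-propanol: x = 0.348, y = 0.323
  n-octane: x = 0.379, y = 0.131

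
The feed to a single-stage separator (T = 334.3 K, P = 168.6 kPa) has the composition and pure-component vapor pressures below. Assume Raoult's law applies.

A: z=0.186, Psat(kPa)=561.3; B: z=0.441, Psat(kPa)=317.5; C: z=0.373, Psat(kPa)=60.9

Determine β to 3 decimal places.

β = 0.666

Raoult's law: Kᵢ = Pᵢˢᵃᵗ/P = Pᵢˢᵃᵗ/168.6.
  K_A = 561.3/168.6 = 3.32918, K_B = 317.5/168.6 = 1.88316, K_C = 60.9/168.6 = 0.36121
Newton iteration, β⁰ = 0.5:
  β = 0.500: g = 0.1202, g' = -0.709 → β = 0.669
  β = 0.669: g = -0.0023, g' = -0.755 → β = 0.666
Converged at β = 0.666.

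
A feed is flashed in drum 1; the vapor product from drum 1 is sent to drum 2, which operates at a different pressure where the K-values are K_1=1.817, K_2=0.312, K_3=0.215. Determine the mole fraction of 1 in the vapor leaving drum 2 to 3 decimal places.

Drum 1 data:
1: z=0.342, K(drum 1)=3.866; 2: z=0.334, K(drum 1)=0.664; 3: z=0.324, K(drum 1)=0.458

y_1 (drum 2) = 0.858

Drum 1:
Material balance + equilibrium reduce to Σ zᵢ(Kᵢ−1)/(1+ψ₁(Kᵢ−1)) = 0.
Check two-phase: ΣzᵢKᵢ = 1.692 > 1 and Σzᵢ/Kᵢ = 1.299 > 1, so g(0) = 0.692 > 0 and g(1) = -0.299 < 0.
Iterate (Newton) starting at ψ₁ = 0.5:
  ψ₁ = 0.500: g = 0.0271, g' = -0.708 → ψ₁ = 0.538
  ψ₁ = 0.538: g = 0.0005, g' = -0.680 → ψ₁ = 0.539
Converged at ψ₁ = 0.539.
Drum-1 compositions:
  1: x = 0.134, y = 0.520
  2: x = 0.408, y = 0.271
  3: x = 0.458, y = 0.210
Drum-2 feed = drum-1 vapor: z₂ = (0.5195, 0.2708, 0.2096).
Drum 2:
Let ψ₂ = V/F and solve Σ zᵢ(Kᵢ−1)/(1+ψ₂(Kᵢ−1)) = 0.
Feasibility: ΣzᵢKᵢ = 1.074, Σzᵢ/Kᵢ = 2.129 — both > 1, two phases present.
Newton iteration, ψ₂⁰ = 0.5:
  ψ₂ = 0.500: g = -0.2536, g' = -0.823 → ψ₂ = 0.192
  ψ₂ = 0.192: g = -0.0414, g' = -0.608 → ψ₂ = 0.124
  ψ₂ = 0.124: g = -0.0004, g' = -0.598 → ψ₂ = 0.123
Converged at ψ₂ = 0.123.
  1: x = 0.472, y = 0.858
  2: x = 0.296, y = 0.092
  3: x = 0.232, y = 0.050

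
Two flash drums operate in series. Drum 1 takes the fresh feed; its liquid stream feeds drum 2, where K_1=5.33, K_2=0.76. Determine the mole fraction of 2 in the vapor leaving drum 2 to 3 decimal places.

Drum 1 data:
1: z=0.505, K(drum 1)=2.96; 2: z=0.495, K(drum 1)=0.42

Drum 1:
Rachford–Rice: g(ψ₁) = Σ zᵢ(Kᵢ−1)/(1+ψ₁(Kᵢ−1)) = 0.
g(0) = ΣzᵢKᵢ − 1 = 0.703 and g(1) = 1 − Σzᵢ/Kᵢ = -0.349, so a root lies in (0, 1).
Iterate (Newton) starting at ψ₁ = 0.5:
  ψ₁ = 0.500: g = 0.0955, g' = -0.825 → ψ₁ = 0.616
  ψ₁ = 0.616: g = 0.0019, g' = -0.801 → ψ₁ = 0.618
Converged at ψ₁ = 0.618.
Drum-1 compositions:
  1: x = 0.228, y = 0.676
  2: x = 0.772, y = 0.324
Drum-2 feed = drum-1 liquid: z₂ = (0.2283, 0.7717).
Drum 2:
Newton–Raphson from ψ₂ = 0.5:
  ψ₂ = 0.500: g = 0.1019, g' = -0.485 → ψ₂ = 0.710
  ψ₂ = 0.710: g = 0.0193, g' = -0.322 → ψ₂ = 0.770
  ψ₂ = 0.770: g = 0.0009, g' = -0.295 → ψ₂ = 0.773
Converged at ψ₂ = 0.773.
  1: x = 0.053, y = 0.280
  2: x = 0.947, y = 0.720

y_2 (drum 2) = 0.720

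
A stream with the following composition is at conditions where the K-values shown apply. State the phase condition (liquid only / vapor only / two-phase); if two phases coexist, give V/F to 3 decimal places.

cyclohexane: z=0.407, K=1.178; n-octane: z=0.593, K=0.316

ΣzᵢKᵢ = 0.667; Σzᵢ/Kᵢ = 2.222.
Since ΣzᵢKᵢ < 1 the mixture is below its bubble point — single liquid phase.

liquid only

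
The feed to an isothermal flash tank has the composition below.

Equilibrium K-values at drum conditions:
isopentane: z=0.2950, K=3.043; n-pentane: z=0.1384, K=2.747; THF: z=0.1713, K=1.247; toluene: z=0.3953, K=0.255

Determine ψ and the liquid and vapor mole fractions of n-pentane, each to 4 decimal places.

ψ = 0.4955, x_n-pentane = 0.0742, y_n-pentane = 0.2038

Material balance + equilibrium reduce to Σ zᵢ(Kᵢ−1)/(1+ψ(Kᵢ−1)) = 0.
g(0) = ΣzᵢKᵢ − 1 = 0.5923 and g(1) = 1 − Σzᵢ/Kᵢ = -0.8349, so a root lies in (0, 1).
Iterate (Newton) starting at ψ = 0.5:
  ψ = 0.5000: g = -0.00447, g' = -0.9871 → ψ = 0.4955
Converged at ψ = 0.4955.
Compositions from xᵢ = zᵢ/(1+ψ(Kᵢ−1)), yᵢ = Kᵢxᵢ:
  isopentane: x = 0.1466, y = 0.4461
  n-pentane: x = 0.0742, y = 0.2038
  THF: x = 0.1526, y = 0.1903
  toluene: x = 0.6266, y = 0.1598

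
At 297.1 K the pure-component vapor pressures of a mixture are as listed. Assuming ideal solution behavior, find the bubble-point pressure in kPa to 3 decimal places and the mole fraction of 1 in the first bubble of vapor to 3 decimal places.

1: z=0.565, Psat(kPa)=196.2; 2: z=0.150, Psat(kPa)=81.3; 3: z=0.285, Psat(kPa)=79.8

At the bubble point ψ → 0, so ΣzᵢKᵢ = 1 with Kᵢ = Pᵢˢᵃᵗ/P ⇒ P = ΣzᵢPᵢˢᵃᵗ.
P = 0.565·196.2 + 0.150·81.3 + 0.285·79.8 = 145.791 kPa
yᵢ = zᵢPᵢˢᵃᵗ/P ⇒ y_1 = 0.565·196.2/145.791 = 0.760

Pbub = 145.791 kPa, y_1 = 0.760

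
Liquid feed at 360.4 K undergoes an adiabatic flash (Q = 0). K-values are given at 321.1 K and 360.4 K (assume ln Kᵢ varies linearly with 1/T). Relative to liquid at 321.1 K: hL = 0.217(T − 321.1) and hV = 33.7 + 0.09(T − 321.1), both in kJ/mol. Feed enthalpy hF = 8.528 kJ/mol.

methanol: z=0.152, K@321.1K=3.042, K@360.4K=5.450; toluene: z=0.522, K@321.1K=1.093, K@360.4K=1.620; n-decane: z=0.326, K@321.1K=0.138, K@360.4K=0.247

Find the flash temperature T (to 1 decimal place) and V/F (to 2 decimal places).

Adiabatic flash: solve Rachford–Rice at each trial T, then check hF = ψ·hV(T) + (1−ψ)·hL(T).
  T = 321.1 K: K = (3.042, 1.093, 0.138), RR gives ψ = 0.098, H_out = 3.293 kJ/mol
  T = 360.4 K: K = (5.450, 1.620, 0.247), RR gives ψ = 0.570, H_out = 24.902 kJ/mol
  T = 340.8 K: K = (4.144, 1.347, 0.188), RR gives ψ = 0.373, H_out = 15.924 kJ/mol
  T = 331.0 K: K = (3.570, 1.218, 0.162), RR gives ψ = 0.250, H_out = 10.254 kJ/mol
  T = 326.1 K: K = (3.302, 1.155, 0.150), RR gives ψ = 0.179, H_out = 6.989 kJ/mol
  T = 328.6 K: K = (3.437, 1.187, 0.156), RR gives ψ = 0.216, H_out = 8.695 kJ/mol
  T = 327.4 K: K = (3.372, 1.172, 0.153), RR gives ψ = 0.198, H_out = 7.887 kJ/mol
  T = 328.0 K: K = (3.404, 1.179, 0.154), RR gives ψ = 0.207, H_out = 8.294 kJ/mol
  T = 328.3 K: K = (3.421, 1.183, 0.155), RR gives ψ = 0.211, H_out = 8.495 kJ/mol
Linear interpolation between T = 328.3 (H_out = 8.495) and T = 328.6 (H_out = 8.695) on hF = 8.528 gives T ≈ 328.3 K, at which ψ = 0.21.

T = 328.3 K, V/F = 0.21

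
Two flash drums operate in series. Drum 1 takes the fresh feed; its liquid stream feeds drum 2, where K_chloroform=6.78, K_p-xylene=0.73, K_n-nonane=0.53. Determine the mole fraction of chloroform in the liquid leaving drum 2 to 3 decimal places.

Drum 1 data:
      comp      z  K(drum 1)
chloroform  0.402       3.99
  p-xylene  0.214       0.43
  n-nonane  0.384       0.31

x_chloroform (drum 2) = 0.065

Drum 1:
Rachford–Rice: g(ψ₁) = Σ zᵢ(Kᵢ−1)/(1+ψ₁(Kᵢ−1)) = 0.
g(0) = ΣzᵢKᵢ − 1 = 0.815 and g(1) = 1 − Σzᵢ/Kᵢ = -0.837, so a root lies in (0, 1).
Iterate (Newton) starting at ψ₁ = 0.68:
  ψ₁ = 0.680: g = -0.3021, g' = -1.225 → ψ₁ = 0.433
  ψ₁ = 0.433: g = -0.0164, g' = -1.177 → ψ₁ = 0.419
Converged at ψ₁ = 0.419.
Drum-1 compositions:
  chloroform: x = 0.178, y = 0.712
  p-xylene: x = 0.281, y = 0.121
  n-nonane: x = 0.540, y = 0.168
Drum-2 feed = drum-1 liquid: z₂ = (0.1783, 0.2812, 0.5404).
Drum 2:
Newton iteration, ψ₂⁰ = 0.5:
  ψ₂ = 0.500: g = -0.1548, g' = -0.625 → ψ₂ = 0.252
  ψ₂ = 0.252: g = 0.0496, g' = -1.163 → ψ₂ = 0.295
  ψ₂ = 0.295: g = 0.0037, g' = -0.999 → ψ₂ = 0.299
Converged at ψ₂ = 0.299.
  chloroform: x = 0.065, y = 0.443
  p-xylene: x = 0.306, y = 0.223
  n-nonane: x = 0.629, y = 0.333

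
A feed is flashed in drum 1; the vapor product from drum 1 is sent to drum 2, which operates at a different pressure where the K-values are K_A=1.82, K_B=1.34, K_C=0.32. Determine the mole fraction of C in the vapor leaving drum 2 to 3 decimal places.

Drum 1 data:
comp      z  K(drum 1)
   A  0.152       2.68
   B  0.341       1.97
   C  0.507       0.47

Drum 1:
Newton iteration, ψ₁⁰ = 0.5:
  ψ₁ = 0.500: g = -0.0041, g' = -0.536 → ψ₁ = 0.492
Converged at ψ₁ = 0.492.
Drum-1 compositions:
  A: x = 0.083, y = 0.223
  B: x = 0.231, y = 0.455
  C: x = 0.686, y = 0.322
Drum-2 feed = drum-1 vapor: z₂ = (0.2229, 0.4546, 0.3224).
Drum 2:
Rachford–Rice: g(ψ₂) = Σ zᵢ(Kᵢ−1)/(1+ψ₂(Kᵢ−1)) = 0.
Feasibility: ΣzᵢKᵢ = 1.118, Σzᵢ/Kᵢ = 1.469 — both > 1, two phases present.
Iterate (Newton) starting at ψ₂ = 0.4:
  ψ₂ = 0.400: g = -0.0275, g' = -0.407 → ψ₂ = 0.333
  ψ₂ = 0.333: g = -0.0008, g' = -0.384 → ψ₂ = 0.330
Converged at ψ₂ = 0.330.
  A: x = 0.175, y = 0.319
  B: x = 0.409, y = 0.548
  C: x = 0.416, y = 0.133

y_C (drum 2) = 0.133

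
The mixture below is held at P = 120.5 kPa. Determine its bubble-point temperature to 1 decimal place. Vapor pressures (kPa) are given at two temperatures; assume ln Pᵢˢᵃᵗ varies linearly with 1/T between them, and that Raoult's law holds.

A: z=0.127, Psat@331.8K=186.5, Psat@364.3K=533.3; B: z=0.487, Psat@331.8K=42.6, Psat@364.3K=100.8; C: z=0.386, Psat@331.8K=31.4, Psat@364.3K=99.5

T = 355.6 K

Bubble-point temperature: ΣzᵢPᵢˢᵃᵗ(T) = P. Interpolate ln Pᵢˢᵃᵗ = aᵢ + bᵢ/T.
  T = 331.8 K: ΣzᵢPᵢˢᵃᵗ = 56.55 kPa
  T = 364.3 K: ΣzᵢPᵢˢᵃᵗ = 155.23 kPa
  T = 348.1 K: ΣzᵢPᵢˢᵃᵗ = 95.92 kPa
  T = 356.2 K: ΣzᵢPᵢˢᵃᵗ = 122.65 kPa
  T = 352.1 K: ΣzᵢPᵢˢᵃᵗ = 108.44 kPa
  T = 354.1 K: ΣzᵢPᵢˢᵃᵗ = 115.19 kPa
Interpolating between 354.1 K and 356.2 K gives T ≈ 355.6 K.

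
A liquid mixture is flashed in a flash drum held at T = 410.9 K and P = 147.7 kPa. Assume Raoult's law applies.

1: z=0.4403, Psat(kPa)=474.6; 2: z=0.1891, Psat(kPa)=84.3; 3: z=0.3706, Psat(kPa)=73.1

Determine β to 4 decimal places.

β = 0.6631

Raoult's law: Kᵢ = Pᵢˢᵃᵗ/P = Pᵢˢᵃᵗ/147.7.
  K_1 = 474.6/147.7 = 3.213270, K_2 = 84.3/147.7 = 0.570752, K_3 = 73.1/147.7 = 0.494922
Let β = V/F and solve Σ zᵢ(Kᵢ−1)/(1+β(Kᵢ−1)) = 0.
g(0) = ΣzᵢKᵢ − 1 = 0.7062 and g(1) = 1 − Σzᵢ/Kᵢ = -0.2171, so a root lies in (0, 1).
Newton iteration, β⁰ = 0.5:
  β = 0.5000: g = 0.10881, g' = -0.7117 → β = 0.6529
  β = 0.6529: g = 0.00652, g' = -0.6385 → β = 0.6631
Converged at β = 0.6631.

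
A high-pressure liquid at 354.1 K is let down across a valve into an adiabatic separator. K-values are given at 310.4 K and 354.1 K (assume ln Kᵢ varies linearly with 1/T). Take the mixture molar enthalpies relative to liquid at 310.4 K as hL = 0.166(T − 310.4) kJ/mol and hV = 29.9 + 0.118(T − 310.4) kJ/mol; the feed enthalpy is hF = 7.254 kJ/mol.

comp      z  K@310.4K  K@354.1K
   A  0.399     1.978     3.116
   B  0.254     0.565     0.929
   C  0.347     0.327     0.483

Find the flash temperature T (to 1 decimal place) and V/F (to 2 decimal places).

T = 317.1 K, V/F = 0.21

Adiabatic flash: solve Rachford–Rice at each trial T, then check hF = ψ·hV(T) + (1−ψ)·hL(T).
  T = 310.4 K: K = (1.978, 0.565, 0.327), RR gives ψ = 0.081, H_out = 2.425 kJ/mol
  T = 354.1 K: K = (3.116, 0.929, 0.483), RR gives ψ = 0.778, H_out = 28.876 kJ/mol
  T = 332.2 K: K = (2.519, 0.736, 0.402), RR gives ψ = 0.450, H_out = 16.613 kJ/mol
  T = 321.3 K: K = (2.241, 0.648, 0.364), RR gives ψ = 0.280, H_out = 10.023 kJ/mol
  T = 315.9 K: K = (2.109, 0.606, 0.345), RR gives ψ = 0.186, H_out = 6.438 kJ/mol
  T = 318.6 K: K = (2.175, 0.627, 0.355), RR gives ψ = 0.234, H_out = 8.266 kJ/mol
  T = 317.2 K: K = (2.140, 0.616, 0.350), RR gives ψ = 0.210, H_out = 7.328 kJ/mol
Linear interpolation between T = 315.9 (H_out = 6.438) and T = 317.2 (H_out = 7.328) on hF = 7.254 gives T ≈ 317.1 K, at which ψ = 0.21.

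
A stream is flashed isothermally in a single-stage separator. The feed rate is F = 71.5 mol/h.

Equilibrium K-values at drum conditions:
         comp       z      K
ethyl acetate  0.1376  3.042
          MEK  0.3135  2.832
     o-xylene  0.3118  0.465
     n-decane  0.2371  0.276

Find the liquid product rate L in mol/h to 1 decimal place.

L = 40.4 mol/h

Iterate (Newton) starting at ψ = 0.5:
  ψ = 0.5000: g = -0.05801, g' = -0.8987 → ψ = 0.4355
Converged at ψ = 0.4355.
Then V = ψ·F = 0.4355·71.5 = 31.1 mol/h and L = F − V = 40.4 mol/h.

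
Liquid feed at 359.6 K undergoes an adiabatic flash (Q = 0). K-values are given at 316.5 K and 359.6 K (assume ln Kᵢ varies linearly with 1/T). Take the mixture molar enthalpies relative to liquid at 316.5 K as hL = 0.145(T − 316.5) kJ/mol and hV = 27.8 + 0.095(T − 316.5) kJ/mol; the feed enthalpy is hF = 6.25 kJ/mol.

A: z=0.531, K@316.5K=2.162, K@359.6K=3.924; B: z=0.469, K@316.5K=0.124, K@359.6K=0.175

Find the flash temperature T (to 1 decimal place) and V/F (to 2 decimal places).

T = 317.8 K, V/F = 0.22

Adiabatic flash: solve Rachford–Rice at each trial T, then check hF = ψ·hV(T) + (1−ψ)·hL(T).
  T = 316.5 K: K = (2.162, 0.124), RR gives ψ = 0.203, H_out = 5.631 kJ/mol
  T = 359.6 K: K = (3.924, 0.175), RR gives ψ = 0.483, H_out = 18.642 kJ/mol
  T = 338.1 K: K = (2.971, 0.149), RR gives ψ = 0.386, H_out = 13.445 kJ/mol
  T = 327.3 K: K = (2.548, 0.136), RR gives ψ = 0.312, H_out = 10.065 kJ/mol
  T = 321.9 K: K = (2.350, 0.130), RR gives ψ = 0.263, H_out = 8.025 kJ/mol
  T = 319.2 K: K = (2.255, 0.127), RR gives ψ = 0.235, H_out = 6.880 kJ/mol
  T = 317.9 K: K = (2.210, 0.126), RR gives ψ = 0.220, H_out = 6.293 kJ/mol
Linear interpolation between T = 316.5 (H_out = 5.631) and T = 317.9 (H_out = 6.293) on hF = 6.25 gives T ≈ 317.8 K, at which ψ = 0.22.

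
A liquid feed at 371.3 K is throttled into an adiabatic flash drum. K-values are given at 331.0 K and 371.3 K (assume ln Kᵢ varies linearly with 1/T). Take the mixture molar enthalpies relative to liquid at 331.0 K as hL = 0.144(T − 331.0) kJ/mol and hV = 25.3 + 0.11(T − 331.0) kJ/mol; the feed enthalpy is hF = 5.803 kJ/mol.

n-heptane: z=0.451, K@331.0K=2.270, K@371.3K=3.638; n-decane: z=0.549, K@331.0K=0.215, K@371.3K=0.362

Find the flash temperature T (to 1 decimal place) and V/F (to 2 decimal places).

Adiabatic flash: solve Rachford–Rice at each trial T, then check hF = ψ·hV(T) + (1−ψ)·hL(T).
  T = 331.0 K: K = (2.270, 0.215), RR gives ψ = 0.142, H_out = 3.599 kJ/mol
  T = 371.3 K: K = (3.638, 0.362), RR gives ψ = 0.499, H_out = 17.739 kJ/mol
  T = 351.1 K: K = (2.911, 0.283), RR gives ψ = 0.342, H_out = 11.307 kJ/mol
  T = 341.1 K: K = (2.582, 0.248), RR gives ψ = 0.253, H_out = 7.756 kJ/mol
  T = 336.1 K: K = (2.425, 0.231), RR gives ψ = 0.201, H_out = 5.793 kJ/mol
  T = 338.6 K: K = (2.503, 0.239), RR gives ψ = 0.228, H_out = 6.794 kJ/mol
  T = 337.4 K: K = (2.465, 0.235), RR gives ψ = 0.215, H_out = 6.319 kJ/mol
Linear interpolation between T = 336.1 (H_out = 5.793) and T = 337.4 (H_out = 6.319) on hF = 5.803 gives T ≈ 336.1 K, at which ψ = 0.20.

T = 336.1 K, V/F = 0.20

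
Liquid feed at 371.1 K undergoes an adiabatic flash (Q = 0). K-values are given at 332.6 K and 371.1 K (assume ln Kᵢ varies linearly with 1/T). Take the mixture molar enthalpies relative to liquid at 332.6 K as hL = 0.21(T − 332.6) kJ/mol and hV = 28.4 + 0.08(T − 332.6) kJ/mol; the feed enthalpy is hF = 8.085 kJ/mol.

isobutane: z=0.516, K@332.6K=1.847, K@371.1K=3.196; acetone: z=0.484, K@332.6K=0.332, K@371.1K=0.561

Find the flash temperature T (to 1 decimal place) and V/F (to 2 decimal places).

T = 335.3 K, V/F = 0.27

Adiabatic flash: solve Rachford–Rice at each trial T, then check hF = ψ·hV(T) + (1−ψ)·hL(T).
  T = 332.6 K: K = (1.847, 0.332), RR gives ψ = 0.201, H_out = 5.709 kJ/mol
  T = 371.1 K: K = (3.196, 0.561), RR gives ψ = 0.955, H_out = 30.427 kJ/mol
  T = 351.9 K: K = (2.468, 0.438), RR gives ψ = 0.589, H_out = 19.293 kJ/mol
  T = 342.2 K: K = (2.142, 0.383), RR gives ψ = 0.412, H_out = 13.203 kJ/mol
  T = 337.4 K: K = (1.991, 0.357), RR gives ψ = 0.314, H_out = 9.727 kJ/mol
  T = 335.0 K: K = (1.918, 0.344), RR gives ψ = 0.260, H_out = 7.802 kJ/mol
  T = 336.2 K: K = (1.955, 0.350), RR gives ψ = 0.287, H_out = 8.783 kJ/mol
Linear interpolation between T = 335.0 (H_out = 7.802) and T = 336.2 (H_out = 8.783) on hF = 8.085 gives T ≈ 335.3 K, at which ψ = 0.27.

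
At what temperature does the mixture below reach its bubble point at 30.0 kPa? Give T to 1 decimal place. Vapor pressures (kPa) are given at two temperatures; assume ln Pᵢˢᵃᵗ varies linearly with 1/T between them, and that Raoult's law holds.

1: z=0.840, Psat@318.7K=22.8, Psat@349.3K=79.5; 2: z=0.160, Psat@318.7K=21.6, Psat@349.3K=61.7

Bubble-point temperature: ΣzᵢPᵢˢᵃᵗ(T) = P. Interpolate ln Pᵢˢᵃᵗ = aᵢ + bᵢ/T.
  T = 318.7 K: ΣzᵢPᵢˢᵃᵗ = 22.61 kPa
  T = 349.3 K: ΣzᵢPᵢˢᵃᵗ = 76.65 kPa
  T = 334.0 K: ΣzᵢPᵢˢᵃᵗ = 42.78 kPa
  T = 326.4 K: ΣzᵢPᵢˢᵃᵗ = 31.39 kPa
  T = 322.5 K: ΣzᵢPᵢˢᵃᵗ = 26.64 kPa
  T = 324.4 K: ΣzᵢPᵢˢᵃᵗ = 28.87 kPa
Interpolating between 324.4 K and 326.4 K gives T ≈ 325.3 K.

T = 325.3 K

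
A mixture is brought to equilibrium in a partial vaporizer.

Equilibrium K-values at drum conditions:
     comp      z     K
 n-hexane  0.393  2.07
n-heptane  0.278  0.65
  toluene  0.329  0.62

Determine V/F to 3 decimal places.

Iterate (Newton) starting at V/F = 0.5:
  V/F = 0.500: g = 0.0017, g' = -0.313 → V/F = 0.505
Converged at V/F = 0.505.

V/F = 0.505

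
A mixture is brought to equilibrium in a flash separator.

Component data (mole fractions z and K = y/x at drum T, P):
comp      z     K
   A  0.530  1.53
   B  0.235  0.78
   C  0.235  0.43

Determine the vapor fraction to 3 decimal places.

Newton–Raphson from ψ = 0.35:
  ψ = 0.350: g = 0.0136, g' = -0.238 → ψ = 0.407
  ψ = 0.407: g = -0.0001, g' = -0.244 → ψ = 0.406
Converged at ψ = 0.406.

ψ = 0.406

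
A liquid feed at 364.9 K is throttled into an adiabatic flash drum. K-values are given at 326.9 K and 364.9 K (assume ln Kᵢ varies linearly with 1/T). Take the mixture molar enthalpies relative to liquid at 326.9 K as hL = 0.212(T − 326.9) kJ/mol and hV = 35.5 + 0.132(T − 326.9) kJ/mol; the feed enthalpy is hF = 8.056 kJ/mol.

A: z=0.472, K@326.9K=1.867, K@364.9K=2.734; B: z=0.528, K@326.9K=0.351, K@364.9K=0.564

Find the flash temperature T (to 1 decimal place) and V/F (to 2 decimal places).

Adiabatic flash: solve Rachford–Rice at each trial T, then check hF = ψ·hV(T) + (1−ψ)·hL(T).
  T = 326.9 K: K = (1.867, 0.351), RR gives ψ = 0.118, H_out = 4.199 kJ/mol
  T = 364.9 K: K = (2.734, 0.564), RR gives ψ = 0.778, H_out = 33.312 kJ/mol
  T = 345.9 K: K = (2.283, 0.451), RR gives ψ = 0.448, H_out = 19.247 kJ/mol
  T = 336.4 K: K = (2.070, 0.399), RR gives ψ = 0.292, H_out = 12.170 kJ/mol
  T = 331.6 K: K = (1.966, 0.374), RR gives ψ = 0.208, H_out = 8.308 kJ/mol
  T = 329.2 K: K = (1.915, 0.362), RR gives ψ = 0.163, H_out = 6.259 kJ/mol
Linear interpolation between T = 329.2 (H_out = 6.259) and T = 331.6 (H_out = 8.308) on hF = 8.056 gives T ≈ 331.3 K, at which ψ = 0.20.

T = 331.3 K, V/F = 0.20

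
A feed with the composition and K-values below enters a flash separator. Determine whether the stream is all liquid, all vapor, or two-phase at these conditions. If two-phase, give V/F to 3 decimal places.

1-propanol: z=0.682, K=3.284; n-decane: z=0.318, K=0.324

two-phase, V/F = 0.870

ΣzᵢKᵢ = 2.343; Σzᵢ/Kᵢ = 1.189.
Both exceed 1, so a two-phase solution exists.
Let ψ = V/F and solve Σ zᵢ(Kᵢ−1)/(1+ψ(Kᵢ−1)) = 0.
Binary case is linear: z₁(K₁−1)(1+ψ(K₂−1)) + z₂(K₂−1)(1+ψ(K₁−1)) = 0
⇒ ψ = [z₁(K₁−1)+z₂(K₂−1)] / [−(K₁−1)(K₂−1)] = 1.3427/1.5440 = 0.870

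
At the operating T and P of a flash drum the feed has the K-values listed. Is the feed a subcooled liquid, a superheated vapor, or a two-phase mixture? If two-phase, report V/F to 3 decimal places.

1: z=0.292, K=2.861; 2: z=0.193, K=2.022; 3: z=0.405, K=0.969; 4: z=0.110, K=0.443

ΣzᵢKᵢ = 1.667; Σzᵢ/Kᵢ = 0.864.
Since Σzᵢ/Kᵢ < 1 the mixture is above its dew point — single vapor phase.

superheated vapor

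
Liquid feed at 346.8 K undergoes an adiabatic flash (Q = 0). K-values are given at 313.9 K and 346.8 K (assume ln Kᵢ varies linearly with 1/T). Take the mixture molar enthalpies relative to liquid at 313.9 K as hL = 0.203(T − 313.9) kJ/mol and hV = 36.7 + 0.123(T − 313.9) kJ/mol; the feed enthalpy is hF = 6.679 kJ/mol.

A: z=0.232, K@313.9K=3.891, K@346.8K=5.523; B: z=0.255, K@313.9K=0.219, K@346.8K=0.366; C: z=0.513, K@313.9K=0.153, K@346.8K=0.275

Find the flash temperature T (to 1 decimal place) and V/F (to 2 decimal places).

T = 330.4 K, V/F = 0.09

Adiabatic flash: solve Rachford–Rice at each trial T, then check hF = ψ·hV(T) + (1−ψ)·hL(T).
  T = 313.9 K: K = (3.891, 0.219, 0.153), RR gives ψ = 0.016, H_out = 0.570 kJ/mol
  T = 346.8 K: K = (5.523, 0.366, 0.275), RR gives ψ = 0.164, H_out = 12.264 kJ/mol
  T = 330.4 K: K = (4.679, 0.287, 0.208), RR gives ψ = 0.094, H_out = 6.683 kJ/mol
  T = 322.1 K: K = (4.274, 0.251, 0.179), RR gives ψ = 0.057, H_out = 3.703 kJ/mol
  T = 326.2 K: K = (4.472, 0.269, 0.193), RR gives ψ = 0.076, H_out = 5.194 kJ/mol
  T = 328.3 K: K = (4.575, 0.278, 0.201), RR gives ψ = 0.085, H_out = 5.943 kJ/mol
Linear interpolation between T = 328.3 (H_out = 5.943) and T = 330.4 (H_out = 6.683) on hF = 6.679 gives T ≈ 330.4 K, at which ψ = 0.09.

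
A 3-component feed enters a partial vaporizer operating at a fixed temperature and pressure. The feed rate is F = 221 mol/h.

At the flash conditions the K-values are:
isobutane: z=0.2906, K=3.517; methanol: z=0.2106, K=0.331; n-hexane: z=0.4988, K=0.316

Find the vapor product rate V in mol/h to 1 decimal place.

Material balance + equilibrium reduce to Σ zᵢ(Kᵢ−1)/(1+β(Kᵢ−1)) = 0.
g(0) = ΣzᵢKᵢ − 1 = 0.2494 and g(1) = 1 − Σzᵢ/Kᵢ = -1.2974, so a root lies in (0, 1).
Newton iteration, β⁰ = 0.34:
  β = 0.3400: g = -0.23280, g' = -1.0887 → β = 0.1262
  β = 0.1262: g = 0.02785, g' = -1.4525 → β = 0.1454
  β = 0.1454: g = 0.00061, g' = -1.3903 → β = 0.1458
Converged at β = 0.1458.
Then V = β·F = 0.1458·221 = 32.2 mol/h and L = F − V = 188.8 mol/h.

V = 32.2 mol/h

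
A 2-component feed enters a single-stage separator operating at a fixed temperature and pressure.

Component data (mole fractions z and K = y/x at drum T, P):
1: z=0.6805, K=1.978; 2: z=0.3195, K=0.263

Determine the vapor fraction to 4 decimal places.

ψ = 0.5967

Rachford–Rice: g(ψ) = Σ zᵢ(Kᵢ−1)/(1+ψ(Kᵢ−1)) = 0.
g(0) = ΣzᵢKᵢ − 1 = 0.4301 and g(1) = 1 − Σzᵢ/Kᵢ = -0.5589, so a root lies in (0, 1).
Binary case is linear: z₁(K₁−1)(1+ψ(K₂−1)) + z₂(K₂−1)(1+ψ(K₁−1)) = 0
⇒ ψ = [z₁(K₁−1)+z₂(K₂−1)] / [−(K₁−1)(K₂−1)] = 0.43006/0.72079 = 0.5967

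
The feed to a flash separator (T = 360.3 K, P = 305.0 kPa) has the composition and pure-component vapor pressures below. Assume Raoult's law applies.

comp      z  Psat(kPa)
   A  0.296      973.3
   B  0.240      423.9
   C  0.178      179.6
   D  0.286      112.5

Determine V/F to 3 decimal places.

Raoult's law: Kᵢ = Pᵢˢᵃᵗ/P = Pᵢˢᵃᵗ/305.0.
  K_A = 973.3/305.0 = 3.19115, K_B = 423.9/305.0 = 1.38984, K_C = 179.6/305.0 = 0.58885, K_D = 112.5/305.0 = 0.36885
Newton–Raphson from V/F = 0.67:
  V/F = 0.670: g = -0.0768, g' = -0.656 → V/F = 0.553
  V/F = 0.553: g = -0.0017, g' = -0.634 → V/F = 0.550
Converged at V/F = 0.550.

V/F = 0.550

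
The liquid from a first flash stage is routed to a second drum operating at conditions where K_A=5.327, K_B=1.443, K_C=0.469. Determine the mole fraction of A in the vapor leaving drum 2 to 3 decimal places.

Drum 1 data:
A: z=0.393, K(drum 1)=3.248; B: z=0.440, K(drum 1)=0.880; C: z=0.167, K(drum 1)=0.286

Drum 1:
Let ψ₁ = V/F and solve Σ zᵢ(Kᵢ−1)/(1+ψ₁(Kᵢ−1)) = 0.
Check two-phase: ΣzᵢKᵢ = 1.711 > 1 and Σzᵢ/Kᵢ = 1.205 > 1, so g(0) = 0.711 > 0 and g(1) = -0.205 < 0.
Iterate (Newton) starting at ψ₁ = 0.5:
  ψ₁ = 0.500: g = 0.1743, g' = -0.653 → ψ₁ = 0.767
  ψ₁ = 0.767: g = 0.0027, g' = -0.691 → ψ₁ = 0.771
Converged at ψ₁ = 0.771.
Drum-1 compositions:
  A: x = 0.144, y = 0.467
  B: x = 0.485, y = 0.427
  C: x = 0.371, y = 0.106
Drum-2 feed = drum-1 liquid: z₂ = (0.1438, 0.4848, 0.3713).
Drum 2:
Material balance + equilibrium reduce to Σ zᵢ(Kᵢ−1)/(1+ψ₂(Kᵢ−1)) = 0.
Check two-phase: ΣzᵢKᵢ = 1.640 > 1 and Σzᵢ/Kᵢ = 1.155 > 1, so g(0) = 0.640 > 0 and g(1) = -0.155 < 0.
Iterate (Newton) starting at ψ₂ = 0.57:
  ψ₂ = 0.570: g = 0.0682, g' = -0.500 → ψ₂ = 0.706
  ψ₂ = 0.706: g = 0.0014, g' = -0.487 → ψ₂ = 0.709
Converged at ψ₂ = 0.709.
  A: x = 0.035, y = 0.188
  B: x = 0.369, y = 0.532
  C: x = 0.596, y = 0.279

y_A (drum 2) = 0.188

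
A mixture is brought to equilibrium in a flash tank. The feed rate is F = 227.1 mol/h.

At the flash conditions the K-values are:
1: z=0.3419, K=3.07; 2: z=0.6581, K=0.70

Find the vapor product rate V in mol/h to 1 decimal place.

Newton iteration, β⁰ = 0.5:
  β = 0.5000: g = 0.11551, g' = -0.4357 → β = 0.7651
  β = 0.7651: g = 0.01767, g' = -0.3192 → β = 0.8205
  β = 0.8205: g = 0.00039, g' = -0.3054 → β = 0.8217
Converged at β = 0.8217.
Then V = β·F = 0.8217·227.1 = 186.6 mol/h and L = F − V = 40.5 mol/h.

V = 186.6 mol/h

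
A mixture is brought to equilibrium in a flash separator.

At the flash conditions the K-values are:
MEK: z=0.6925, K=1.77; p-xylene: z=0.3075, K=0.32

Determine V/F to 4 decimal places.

V/F = 0.6190

Material balance + equilibrium reduce to Σ zᵢ(Kᵢ−1)/(1+V/F(Kᵢ−1)) = 0.
g(0) = ΣzᵢKᵢ − 1 = 0.3241 and g(1) = 1 − Σzᵢ/Kᵢ = -0.3522, so a root lies in (0, 1).
Binary case is linear: z₁(K₁−1)(1+V/F(K₂−1)) + z₂(K₂−1)(1+V/F(K₁−1)) = 0
⇒ V/F = [z₁(K₁−1)+z₂(K₂−1)] / [−(K₁−1)(K₂−1)] = 0.32413/0.52360 = 0.6190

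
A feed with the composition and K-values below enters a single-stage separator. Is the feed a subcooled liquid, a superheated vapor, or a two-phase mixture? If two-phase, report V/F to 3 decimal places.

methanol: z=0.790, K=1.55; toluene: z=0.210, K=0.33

two-phase, V/F = 0.797

ΣzᵢKᵢ = 1.294; Σzᵢ/Kᵢ = 1.146.
Both exceed 1, so a two-phase solution exists.
Rachford–Rice: g(ψ) = Σ zᵢ(Kᵢ−1)/(1+ψ(Kᵢ−1)) = 0.
Binary case is linear: z₁(K₁−1)(1+ψ(K₂−1)) + z₂(K₂−1)(1+ψ(K₁−1)) = 0
⇒ ψ = [z₁(K₁−1)+z₂(K₂−1)] / [−(K₁−1)(K₂−1)] = 0.2938/0.3685 = 0.797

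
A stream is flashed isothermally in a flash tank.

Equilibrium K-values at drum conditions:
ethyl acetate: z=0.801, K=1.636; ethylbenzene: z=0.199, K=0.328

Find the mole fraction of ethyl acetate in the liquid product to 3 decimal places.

x_ethyl acetate = 0.514

Rachford–Rice: g(ψ) = Σ zᵢ(Kᵢ−1)/(1+ψ(Kᵢ−1)) = 0.
Feasibility: ΣzᵢKᵢ = 1.376, Σzᵢ/Kᵢ = 1.096 — both > 1, two phases present.
Binary case is linear: z₁(K₁−1)(1+ψ(K₂−1)) + z₂(K₂−1)(1+ψ(K₁−1)) = 0
⇒ ψ = [z₁(K₁−1)+z₂(K₂−1)] / [−(K₁−1)(K₂−1)] = 0.3757/0.4274 = 0.879
Compositions from xᵢ = zᵢ/(1+ψ(Kᵢ−1)), yᵢ = Kᵢxᵢ:
  ethyl acetate: x = 0.514, y = 0.841
  ethylbenzene: x = 0.486, y = 0.159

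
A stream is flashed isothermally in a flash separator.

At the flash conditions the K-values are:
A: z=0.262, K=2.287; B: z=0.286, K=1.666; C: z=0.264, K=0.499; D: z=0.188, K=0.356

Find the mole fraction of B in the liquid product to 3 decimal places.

x_B = 0.216

Rachford–Rice: g(ψ) = Σ zᵢ(Kᵢ−1)/(1+ψ(Kᵢ−1)) = 0.
Check two-phase: ΣzᵢKᵢ = 1.274 > 1 and Σzᵢ/Kᵢ = 1.343 > 1, so g(0) = 0.274 > 0 and g(1) = -0.343 < 0.
Iterate (Newton) starting at ψ = 0.5:
  ψ = 0.500: g = -0.0070, g' = -0.520 → ψ = 0.487
Converged at ψ = 0.487.
Compositions from xᵢ = zᵢ/(1+ψ(Kᵢ−1)), yᵢ = Kᵢxᵢ:
  A: x = 0.161, y = 0.368
  B: x = 0.216, y = 0.360
  C: x = 0.349, y = 0.174
  D: x = 0.274, y = 0.097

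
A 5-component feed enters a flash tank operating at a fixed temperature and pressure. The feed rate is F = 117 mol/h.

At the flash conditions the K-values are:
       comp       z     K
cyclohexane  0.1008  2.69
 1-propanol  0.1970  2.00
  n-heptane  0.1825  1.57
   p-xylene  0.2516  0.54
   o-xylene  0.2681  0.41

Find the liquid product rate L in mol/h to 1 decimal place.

L = 75.5 mol/h

Newton–Raphson from V/F = 0.5:
  V/F = 0.5000: g = -0.07006, g' = -0.4856 → V/F = 0.3557
  V/F = 0.3557: g = -0.00039, g' = -0.4861 → V/F = 0.3549
Converged at V/F = 0.3549.
Then V = V/F·F = 0.3549·117 = 41.5 mol/h and L = F − V = 75.5 mol/h.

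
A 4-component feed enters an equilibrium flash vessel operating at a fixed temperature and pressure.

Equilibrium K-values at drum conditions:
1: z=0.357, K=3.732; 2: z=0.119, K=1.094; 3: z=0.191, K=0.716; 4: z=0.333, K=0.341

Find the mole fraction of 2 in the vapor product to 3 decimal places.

Rachford–Rice: g(β) = Σ zᵢ(Kᵢ−1)/(1+β(Kᵢ−1)) = 0.
Feasibility: ΣzᵢKᵢ = 1.713, Σzᵢ/Kᵢ = 1.448 — both > 1, two phases present.
Newton–Raphson from β = 0.5:
  β = 0.500: g = 0.0324, g' = -0.820 → β = 0.540
Converged at β = 0.540.
Compositions from xᵢ = zᵢ/(1+β(Kᵢ−1)), yᵢ = Kᵢxᵢ:
  1: x = 0.144, y = 0.538
  2: x = 0.113, y = 0.124
  3: x = 0.226, y = 0.162
  4: x = 0.517, y = 0.176

y_2 = 0.124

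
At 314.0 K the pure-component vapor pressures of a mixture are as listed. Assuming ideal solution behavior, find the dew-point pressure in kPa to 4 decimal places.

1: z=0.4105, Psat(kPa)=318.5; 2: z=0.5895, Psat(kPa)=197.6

Pdew = 234.0740 kPa

At the dew point ψ → 1, so Σzᵢ/Kᵢ = 1 with Kᵢ = Pᵢˢᵃᵗ/P ⇒ 1/P = Σzᵢ/Pᵢˢᵃᵗ.
1/P = 0.4105/318.5 + 0.5895/197.6 = 0.0042722 ⇒ P = 234.0740 kPa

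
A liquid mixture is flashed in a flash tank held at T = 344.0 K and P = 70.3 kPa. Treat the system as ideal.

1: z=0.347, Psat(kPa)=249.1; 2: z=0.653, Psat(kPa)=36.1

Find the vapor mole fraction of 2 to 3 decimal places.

y_2 = 0.431

Raoult's law: Kᵢ = Pᵢˢᵃᵗ/P = Pᵢˢᵃᵗ/70.3.
  K_1 = 249.1/70.3 = 3.54339, K_2 = 36.1/70.3 = 0.51351
Material balance + equilibrium reduce to Σ zᵢ(Kᵢ−1)/(1+ψ(Kᵢ−1)) = 0.
g(0) = ΣzᵢKᵢ − 1 = 0.565 and g(1) = 1 − Σzᵢ/Kᵢ = -0.370, so a root lies in (0, 1).
Binary case is linear: z₁(K₁−1)(1+ψ(K₂−1)) + z₂(K₂−1)(1+ψ(K₁−1)) = 0
⇒ ψ = [z₁(K₁−1)+z₂(K₂−1)] / [−(K₁−1)(K₂−1)] = 0.5649/1.2373 = 0.457
Compositions from xᵢ = zᵢ/(1+ψ(Kᵢ−1)), yᵢ = Kᵢxᵢ:
  1: x = 0.161, y = 0.569
  2: x = 0.839, y = 0.431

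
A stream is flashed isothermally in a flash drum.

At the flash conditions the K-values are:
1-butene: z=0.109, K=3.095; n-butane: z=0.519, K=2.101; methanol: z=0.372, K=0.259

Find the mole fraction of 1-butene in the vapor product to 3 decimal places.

Material balance + equilibrium reduce to Σ zᵢ(Kᵢ−1)/(1+ψ(Kᵢ−1)) = 0.
g(0) = ΣzᵢKᵢ − 1 = 0.524 and g(1) = 1 − Σzᵢ/Kᵢ = -0.719, so a root lies in (0, 1).
Newton–Raphson from ψ = 0.5:
  ψ = 0.500: g = 0.0422, g' = -0.891 → ψ = 0.547
  ψ = 0.547: g = -0.0008, g' = -0.927 → ψ = 0.546
Converged at ψ = 0.546.
Compositions from xᵢ = zᵢ/(1+ψ(Kᵢ−1)), yᵢ = Kᵢxᵢ:
  1-butene: x = 0.051, y = 0.157
  n-butane: x = 0.324, y = 0.681
  methanol: x = 0.625, y = 0.162

y_1-butene = 0.157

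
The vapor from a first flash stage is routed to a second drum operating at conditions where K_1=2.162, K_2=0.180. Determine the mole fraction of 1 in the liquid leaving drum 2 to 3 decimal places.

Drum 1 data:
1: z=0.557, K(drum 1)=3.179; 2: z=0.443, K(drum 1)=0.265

Drum 1:
Let ψ₁ = V/F and solve Σ zᵢ(Kᵢ−1)/(1+ψ₁(Kᵢ−1)) = 0.
Check two-phase: ΣzᵢKᵢ = 1.888 > 1 and Σzᵢ/Kᵢ = 1.847 > 1, so g(0) = 0.888 > 0 and g(1) = -0.847 < 0.
Iterate (Newton) starting at ψ₁ = 0.5:
  ψ₁ = 0.500: g = 0.0661, g' = -1.204 → ψ₁ = 0.555
Converged at ψ₁ = 0.555.
Drum-1 compositions:
  1: x = 0.252, y = 0.802
  2: x = 0.748, y = 0.198
Drum-2 feed = drum-1 vapor: z₂ = (0.8018, 0.1982).
Drum 2:
Binary case is linear: z₁(K₁−1)(1+ψ₂(K₂−1)) + z₂(K₂−1)(1+ψ₂(K₁−1)) = 0
⇒ ψ₂ = [z₁(K₁−1)+z₂(K₂−1)] / [−(K₁−1)(K₂−1)] = 0.7692/0.9528 = 0.807
  1: x = 0.414, y = 0.894
  2: x = 0.586, y = 0.106

x_1 (drum 2) = 0.414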